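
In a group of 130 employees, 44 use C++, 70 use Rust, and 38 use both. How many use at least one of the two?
|A∪B| = |A| + |B| - |A∩B| = 44 + 70 - 38 = 76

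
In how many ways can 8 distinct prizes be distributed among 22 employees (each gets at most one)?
P(22,8) = 22!/(22-8)! = 12893126400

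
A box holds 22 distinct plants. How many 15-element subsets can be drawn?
C(22,15) = 22!/(15!×7!) = 170544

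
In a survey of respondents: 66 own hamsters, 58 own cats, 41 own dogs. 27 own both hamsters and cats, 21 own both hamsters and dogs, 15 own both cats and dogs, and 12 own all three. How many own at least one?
|A∪B∪C| = 66+58+41-27-21-15+12 = 114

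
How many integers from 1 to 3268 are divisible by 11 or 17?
⌊3268/11⌋ + ⌊3268/17⌋ - ⌊3268/187⌋ = 297 + 192 - 17 = 472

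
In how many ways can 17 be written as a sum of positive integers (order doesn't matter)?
Pentagonal recurrence p(n) = p(n-1) + p(n-2) - p(n-5) - p(n-7) + p(n-12) + p(n-15) - ... gives p(0..16) = 1, 1, 2, 3, 5, 7, 11, 15, 22, 30, 42, 56, 77, 101, 135, 176, 231. p(17) = p(16) + p(15) - p(12) - p(10) + p(5) + p(2) = 231 + 176 - 77 - 42 + 7 + 2 = 297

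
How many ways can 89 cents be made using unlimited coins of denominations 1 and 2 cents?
Coefficient of x^89 in 1/(1-x^1) · 1/(1-x^2). Use j coins of 2 for j = 0..⌊89/2⌋ = 44, the rest in 1s: 44 + 1 = 45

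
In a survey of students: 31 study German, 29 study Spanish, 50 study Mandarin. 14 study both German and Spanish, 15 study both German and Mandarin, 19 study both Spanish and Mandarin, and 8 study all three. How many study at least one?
|A∪B∪C| = 31+29+50-14-15-19+8 = 70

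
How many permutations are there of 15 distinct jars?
15! = 1307674368000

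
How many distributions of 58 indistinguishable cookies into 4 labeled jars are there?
C(58+4-1, 4-1) = C(61, 3) = 35990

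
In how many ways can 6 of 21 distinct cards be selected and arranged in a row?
P(21,6) = 21!/(21-6)! = 39070080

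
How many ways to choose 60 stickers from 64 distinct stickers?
C(64,60) = 64!/(60!×4!) = 635376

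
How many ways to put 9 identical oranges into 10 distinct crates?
C(9+10-1, 10-1) = C(18, 9) = 48620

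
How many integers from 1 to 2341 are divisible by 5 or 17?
⌊2341/5⌋ + ⌊2341/17⌋ - ⌊2341/85⌋ = 468 + 137 - 27 = 578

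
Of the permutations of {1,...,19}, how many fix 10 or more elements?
Exactly j fixed points: C(19,j)·!(19-j); sum over j ≥ 10 (derangement numbers via !m = (m-1)·(!(m-1) + !(m-2)): !0..!9 = 1, 0, 1, 2, 9, 44, 265, 1854, 14833, 133496). Σ_{j=10}^{19} C(19,j)·!(19-j) = C(19,10)·!9 + C(19,11)·!8 + C(19,12)·!7 + C(19,13)·!6 + C(19,14)·!5 + C(19,15)·!4 + C(19,16)·!3 + C(19,17)·!2 + C(19,18)·!1 + C(19,19)·!0 = 92378·133496 + 75582·14833 + 50388·1854 + 27132·265 + 11628·44 + 3876·9 + 969·2 + 171·1 + 19·0 + 1·1 = 13554359252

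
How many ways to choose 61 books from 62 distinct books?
C(62,61) = 62!/(61!×1!) = 62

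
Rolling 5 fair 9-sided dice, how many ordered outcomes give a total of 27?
Coefficient of x^27 in (x + x² + ... + x^9)^5. By inclusion-exclusion on dice exceeding 9: Σ_j (-1)^j C(5,j)·C(27-1-9j, 4) = C(5,0)·C(26,4) - C(5,1)·C(17,4) + C(5,2)·C(8,4) = 1·14950 - 5·2380 + 10·70 = 3750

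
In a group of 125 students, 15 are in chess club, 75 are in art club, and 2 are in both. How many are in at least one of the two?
|A∪B| = |A| + |B| - |A∩B| = 15 + 75 - 2 = 88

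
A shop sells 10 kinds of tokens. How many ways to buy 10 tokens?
C(10+10-1, 10-1) = C(19, 9) = 92378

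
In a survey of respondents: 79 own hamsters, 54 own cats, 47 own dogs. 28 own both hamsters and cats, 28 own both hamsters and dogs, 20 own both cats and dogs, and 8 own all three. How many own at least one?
|A∪B∪C| = 79+54+47-28-28-20+8 = 112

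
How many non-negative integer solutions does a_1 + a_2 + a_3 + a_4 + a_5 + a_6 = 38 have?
C(38+6-1, 6-1) = C(43, 5) = 962598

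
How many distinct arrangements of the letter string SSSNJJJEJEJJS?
13! / (2! × 1! × 4! × 6!) = 180180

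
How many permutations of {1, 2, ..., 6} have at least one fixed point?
Complement of the derangements. !6 = Σ_{j=0}^{6} (-1)^j·6!/j! = 720 - 720 + 360 - 120 + 30 - 6 + 1 = 265. 6! - !6 = 720 - 265 = 455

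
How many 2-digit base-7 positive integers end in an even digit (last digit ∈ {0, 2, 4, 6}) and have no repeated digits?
Last∈{0,2,4,6}. Last=0: 6. Last nonzero: 3×5×P(5,0) = 15. Total = 21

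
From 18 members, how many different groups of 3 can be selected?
C(18,3) = 18!/(3!×15!) = 816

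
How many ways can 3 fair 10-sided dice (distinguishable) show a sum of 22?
Coefficient of x^22 in (x + x² + ... + x^10)^3. By inclusion-exclusion on dice exceeding 10: Σ_j (-1)^j C(3,j)·C(22-1-10j, 2) = C(3,0)·C(21,2) - C(3,1)·C(11,2) = 1·210 - 3·55 = 45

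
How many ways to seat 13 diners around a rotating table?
Circular: fix one position, arrange the rest. (13-1)! = 479001600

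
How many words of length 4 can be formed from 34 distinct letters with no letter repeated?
P(34,4) = 34!/(34-4)! = 1113024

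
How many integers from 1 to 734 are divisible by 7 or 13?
⌊734/7⌋ + ⌊734/13⌋ - ⌊734/91⌋ = 104 + 56 - 8 = 152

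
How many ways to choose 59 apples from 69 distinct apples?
C(69,59) = 69!/(59!×10!) = 340032449328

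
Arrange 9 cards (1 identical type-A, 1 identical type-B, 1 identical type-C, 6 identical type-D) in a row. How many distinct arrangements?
9! / (1! × 1! × 1! × 6!) = 504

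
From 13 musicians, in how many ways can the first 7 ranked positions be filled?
P(13,7) = 13!/(13-7)! = 8648640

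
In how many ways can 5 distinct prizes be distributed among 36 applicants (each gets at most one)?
P(36,5) = 36!/(36-5)! = 45239040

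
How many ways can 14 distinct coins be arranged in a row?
14! = 87178291200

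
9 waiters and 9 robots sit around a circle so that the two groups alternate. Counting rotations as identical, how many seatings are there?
Fix one of the waiters: (9-1)! ways for the remaining waiters, × 9! ways for the robots = 40320 × 362880 = 14631321600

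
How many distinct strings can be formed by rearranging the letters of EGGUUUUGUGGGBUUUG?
17! / (1! × 8! × 7! × 1!) = 1750320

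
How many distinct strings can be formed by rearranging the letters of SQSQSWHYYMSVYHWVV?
17! / (1! × 2! × 2! × 3! × 4! × 2! × 3!) = 51459408000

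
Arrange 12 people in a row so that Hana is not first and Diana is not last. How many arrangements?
By inclusion-exclusion: 12! - 2×(12-1)! + (12-2)! = 479001600 - 79833600 + 3628800 = 402796800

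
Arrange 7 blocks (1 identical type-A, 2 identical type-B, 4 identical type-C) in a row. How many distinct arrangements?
7! / (1! × 2! × 4!) = 105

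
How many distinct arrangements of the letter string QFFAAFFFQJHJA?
13! / (1! × 2! × 2! × 5! × 3!) = 2162160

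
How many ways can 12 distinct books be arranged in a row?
12! = 479001600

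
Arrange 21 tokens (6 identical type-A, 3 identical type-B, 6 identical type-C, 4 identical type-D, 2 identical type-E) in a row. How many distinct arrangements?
21! / (6! × 3! × 6! × 4! × 2!) = 342205063200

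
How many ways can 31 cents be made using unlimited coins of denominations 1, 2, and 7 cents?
Coefficient of x^31 in 1/(1-x^1) · 1/(1-x^2) · 1/(1-x^7). Case on j = number of 7-cent coins (j = 0..4); remainder r = 31 - 7j is made from {1,2} in ⌊r/2⌋+1 ways. r = 31, 24, 17, 10, 3 → 16 + 13 + 9 + 6 + 2 = 46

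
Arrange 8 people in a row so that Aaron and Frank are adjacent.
Treat as block: (8-1)! × 2! = 5040 × 2 = 10080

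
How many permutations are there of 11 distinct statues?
11! = 39916800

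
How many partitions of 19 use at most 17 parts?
By conjugation, equals partitions of 19 into parts ≤ 17. Let r_j(i) = number of partitions of i into parts ≤ j, for i = 0..19. r_1(i) = 1 for all i; r_j(i) = r_{j-1}(i) + r_j(i-j). Rows j = 2..17: ≤2: 1 1 2 2 3 3 4 4 5 5 6 6 7 7 8 8 9 9 10 10; ≤3: 1 1 2 3 4 5 7 8 10 12 14 16 19 21 24 27 30 33 37 40; ≤4: 1 1 2 3 5 6 9 11 15 18 23 27 34 39 47 54 64 72 84 94; ≤5: 1 1 2 3 5 7 10 13 18 23 30 37 47 57 70 84 101 119 141 164; ≤6: 1 1 2 3 5 7 11 14 20 26 35 44 58 71 90 110 136 163 199 235; ≤7: 1 1 2 3 5 7 11 15 21 28 38 49 65 82 105 131 164 201 248 300; ≤8: 1 1 2 3 5 7 11 15 22 29 40 52 70 89 116 146 186 230 288 352; ≤9: 1 1 2 3 5 7 11 15 22 30 41 54 73 94 123 157 201 252 318 393; ≤10: 1 1 2 3 5 7 11 15 22 30 42 55 75 97 128 164 212 267 340 423; ≤11: 1 1 2 3 5 7 11 15 22 30 42 56 76 99 131 169 219 278 355 445; ≤12: 1 1 2 3 5 7 11 15 22 30 42 56 77 100 133 172 224 285 366 460; ≤13: 1 1 2 3 5 7 11 15 22 30 42 56 77 101 134 174 227 290 373 471; ≤14: 1 1 2 3 5 7 11 15 22 30 42 56 77 101 135 175 229 293 378 478; ≤15: 1 1 2 3 5 7 11 15 22 30 42 56 77 101 135 176 230 295 381 483; ≤16: 1 1 2 3 5 7 11 15 22 30 42 56 77 101 135 176 231 296 383 486; ≤17: 1 1 2 3 5 7 11 15 22 30 42 56 77 101 135 176 231 297 384 488. r_17(19) = 488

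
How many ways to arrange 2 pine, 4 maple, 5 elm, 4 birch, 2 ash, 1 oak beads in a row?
18! / (2! × 4! × 5! × 4! × 2! × 1!) = 23156733600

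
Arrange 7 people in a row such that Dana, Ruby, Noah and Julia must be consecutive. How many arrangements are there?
Treat the 4 as one block: (7-4+1)! × 4! = 24 × 24 = 576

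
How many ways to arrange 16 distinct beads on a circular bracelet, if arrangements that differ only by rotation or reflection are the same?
(16-1)!/2 = 1307674368000/2 = 653837184000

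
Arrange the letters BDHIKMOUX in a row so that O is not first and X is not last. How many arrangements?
By inclusion-exclusion: 9! - 2×(9-1)! + (9-2)! = 362880 - 80640 + 5040 = 287280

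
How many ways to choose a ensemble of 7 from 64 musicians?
C(64,7) = 64!/(7!×57!) = 621216192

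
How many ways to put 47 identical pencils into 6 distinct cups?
C(47+6-1, 6-1) = C(52, 5) = 2598960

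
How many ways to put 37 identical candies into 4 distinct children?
C(37+4-1, 4-1) = C(40, 3) = 9880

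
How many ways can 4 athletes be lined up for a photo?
4! = 24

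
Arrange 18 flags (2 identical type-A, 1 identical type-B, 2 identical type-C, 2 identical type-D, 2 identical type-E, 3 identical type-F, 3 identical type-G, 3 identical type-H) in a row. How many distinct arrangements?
18! / (2! × 1! × 2! × 2! × 2! × 3! × 3! × 3!) = 1852538688000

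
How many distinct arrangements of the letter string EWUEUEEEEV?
10! / (6! × 2! × 1! × 1!) = 2520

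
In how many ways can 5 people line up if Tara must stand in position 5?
Fix one position: (5-1)! = 24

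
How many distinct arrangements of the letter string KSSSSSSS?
8! / (1! × 7!) = 8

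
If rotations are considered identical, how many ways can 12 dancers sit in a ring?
Circular: fix one position, arrange the rest. (12-1)! = 39916800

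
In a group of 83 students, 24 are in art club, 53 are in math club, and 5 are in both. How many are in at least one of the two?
|A∪B| = |A| + |B| - |A∩B| = 24 + 53 - 5 = 72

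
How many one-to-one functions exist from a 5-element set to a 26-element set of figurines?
P(26,5) = 26!/(26-5)! = 7893600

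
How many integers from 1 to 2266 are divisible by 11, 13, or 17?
⌊2266/11⌋+⌊2266/13⌋+⌊2266/17⌋ - ⌊2266/143⌋-⌊2266/187⌋-⌊2266/221⌋ + ⌊2266/2431⌋ = 206+174+133 - 15-12-10 + 0 = 476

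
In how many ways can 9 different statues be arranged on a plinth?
9! = 362880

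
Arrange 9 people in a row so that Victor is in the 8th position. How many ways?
Fix one position: (9-1)! = 40320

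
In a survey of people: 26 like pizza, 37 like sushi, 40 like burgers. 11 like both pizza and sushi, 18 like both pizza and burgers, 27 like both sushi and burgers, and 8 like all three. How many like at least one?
|A∪B∪C| = 26+37+40-11-18-27+8 = 55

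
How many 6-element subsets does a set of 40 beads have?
C(40,6) = 40!/(6!×34!) = 3838380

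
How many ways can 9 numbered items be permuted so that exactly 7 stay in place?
Choose the 7 fixed points C(9,7) = 36, derange the rest: !2 = Σ_{j=0}^{2} (-1)^j·2!/j! = 2 - 2 + 1 = 1. Product = 36 × 1 = 36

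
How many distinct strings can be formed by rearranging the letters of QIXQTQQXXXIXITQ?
15! / (5! × 2! × 3! × 5!) = 7567560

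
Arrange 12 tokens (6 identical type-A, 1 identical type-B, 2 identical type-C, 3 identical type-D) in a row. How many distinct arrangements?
12! / (6! × 1! × 2! × 3!) = 55440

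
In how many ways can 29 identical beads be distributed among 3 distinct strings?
C(29+3-1, 3-1) = C(31, 2) = 465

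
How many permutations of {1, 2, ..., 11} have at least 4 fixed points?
Exactly j fixed points: C(11,j)·!(11-j); sum over j ≥ 4 (derangement numbers via !m = (m-1)·(!(m-1) + !(m-2)): !0..!7 = 1, 0, 1, 2, 9, 44, 265, 1854). Σ_{j=4}^{11} C(11,j)·!(11-j) = C(11,4)·!7 + C(11,5)·!6 + C(11,6)·!5 + C(11,7)·!4 + C(11,8)·!3 + C(11,9)·!2 + C(11,10)·!1 + C(11,11)·!0 = 330·1854 + 462·265 + 462·44 + 330·9 + 165·2 + 55·1 + 11·0 + 1·1 = 757934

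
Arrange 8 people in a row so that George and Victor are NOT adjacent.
Total - adjacent = 8! - (8-1)!×2 = 40320 - 10080 = 30240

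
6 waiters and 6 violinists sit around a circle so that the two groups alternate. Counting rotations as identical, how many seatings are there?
Fix one of the waiters: (6-1)! ways for the remaining waiters, × 6! ways for the violinists = 120 × 720 = 86400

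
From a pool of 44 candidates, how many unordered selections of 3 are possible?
C(44,3) = 44!/(3!×41!) = 13244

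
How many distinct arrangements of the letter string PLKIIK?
6! / (1! × 2! × 2! × 1!) = 180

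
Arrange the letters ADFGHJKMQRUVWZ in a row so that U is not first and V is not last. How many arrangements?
By inclusion-exclusion: 14! - 2×(14-1)! + (14-2)! = 87178291200 - 12454041600 + 479001600 = 75203251200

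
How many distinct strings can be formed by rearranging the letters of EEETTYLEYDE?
11! / (2! × 2! × 5! × 1! × 1!) = 83160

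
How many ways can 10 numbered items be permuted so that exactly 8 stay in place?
Choose the 8 fixed points C(10,8) = 45, derange the rest: !2 = Σ_{j=0}^{2} (-1)^j·2!/j! = 2 - 2 + 1 = 1. Product = 45 × 1 = 45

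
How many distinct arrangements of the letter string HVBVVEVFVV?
10! / (6! × 1! × 1! × 1! × 1!) = 5040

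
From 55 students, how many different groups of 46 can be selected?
C(55,46) = 55!/(46!×9!) = 6358402050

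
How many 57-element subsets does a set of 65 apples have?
C(65,57) = 65!/(57!×8!) = 5047381560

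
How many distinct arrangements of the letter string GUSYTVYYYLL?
11! / (2! × 1! × 1! × 1! × 1! × 1! × 4!) = 831600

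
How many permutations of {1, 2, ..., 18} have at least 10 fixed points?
Exactly j fixed points: C(18,j)·!(18-j); sum over j ≥ 10 (derangement numbers via !m = (m-1)·(!(m-1) + !(m-2)): !0..!8 = 1, 0, 1, 2, 9, 44, 265, 1854, 14833). Σ_{j=10}^{18} C(18,j)·!(18-j) = C(18,10)·!8 + C(18,11)·!7 + C(18,12)·!6 + C(18,13)·!5 + C(18,14)·!4 + C(18,15)·!3 + C(18,16)·!2 + C(18,17)·!1 + C(18,18)·!0 = 43758·14833 + 31824·1854 + 18564·265 + 8568·44 + 3060·9 + 816·2 + 153·1 + 18·0 + 1·1 = 713389888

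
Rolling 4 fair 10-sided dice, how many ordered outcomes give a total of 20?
Coefficient of x^20 in (x + x² + ... + x^10)^4. By inclusion-exclusion on dice exceeding 10: Σ_j (-1)^j C(4,j)·C(20-1-10j, 3) = C(4,0)·C(19,3) - C(4,1)·C(9,3) = 1·969 - 4·84 = 633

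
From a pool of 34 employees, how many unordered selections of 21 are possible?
C(34,21) = 34!/(21!×13!) = 927983760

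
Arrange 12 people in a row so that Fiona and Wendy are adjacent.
Treat as block: (12-1)! × 2! = 39916800 × 2 = 79833600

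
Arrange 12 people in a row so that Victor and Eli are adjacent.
Treat as block: (12-1)! × 2! = 39916800 × 2 = 79833600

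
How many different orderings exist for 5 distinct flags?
5! = 120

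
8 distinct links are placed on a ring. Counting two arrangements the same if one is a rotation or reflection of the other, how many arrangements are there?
(8-1)!/2 = 5040/2 = 2520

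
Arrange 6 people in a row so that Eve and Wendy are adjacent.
Treat as block: (6-1)! × 2! = 120 × 2 = 240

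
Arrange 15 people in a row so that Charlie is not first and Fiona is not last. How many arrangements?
By inclusion-exclusion: 15! - 2×(15-1)! + (15-2)! = 1307674368000 - 174356582400 + 6227020800 = 1139544806400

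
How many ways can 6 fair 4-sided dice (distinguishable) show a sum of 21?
Coefficient of x^21 in (x + x² + ... + x^4)^6. By inclusion-exclusion on dice exceeding 4: Σ_j (-1)^j C(6,j)·C(21-1-4j, 5) = C(6,0)·C(20,5) - C(6,1)·C(16,5) + C(6,2)·C(12,5) - C(6,3)·C(8,5) = 1·15504 - 6·4368 + 15·792 - 20·56 = 56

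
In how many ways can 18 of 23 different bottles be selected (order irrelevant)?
C(23,18) = 23!/(18!×5!) = 33649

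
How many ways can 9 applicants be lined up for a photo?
9! = 362880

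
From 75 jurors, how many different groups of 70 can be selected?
C(75,70) = 75!/(70!×5!) = 17259390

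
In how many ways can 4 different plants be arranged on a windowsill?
4! = 24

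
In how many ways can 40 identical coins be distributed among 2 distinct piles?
C(40+2-1, 2-1) = C(41, 1) = 41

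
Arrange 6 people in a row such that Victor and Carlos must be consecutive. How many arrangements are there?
Treat the 2 as one block: (6-2+1)! × 2! = 120 × 2 = 240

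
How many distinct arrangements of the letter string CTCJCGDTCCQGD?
13! / (2! × 2! × 1! × 1! × 2! × 5!) = 6486480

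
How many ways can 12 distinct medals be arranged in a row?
12! = 479001600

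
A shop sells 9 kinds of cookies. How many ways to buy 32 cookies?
C(32+9-1, 9-1) = C(40, 8) = 76904685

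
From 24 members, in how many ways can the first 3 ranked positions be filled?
P(24,3) = 24!/(24-3)! = 12144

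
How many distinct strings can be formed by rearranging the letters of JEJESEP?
7! / (2! × 1! × 3! × 1!) = 420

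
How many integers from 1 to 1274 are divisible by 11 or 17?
⌊1274/11⌋ + ⌊1274/17⌋ - ⌊1274/187⌋ = 115 + 74 - 6 = 183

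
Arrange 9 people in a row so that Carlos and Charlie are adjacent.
Treat as block: (9-1)! × 2! = 40320 × 2 = 80640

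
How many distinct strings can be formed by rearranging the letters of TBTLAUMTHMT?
11! / (4! × 1! × 1! × 1! × 2! × 1! × 1!) = 831600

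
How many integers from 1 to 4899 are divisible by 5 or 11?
⌊4899/5⌋ + ⌊4899/11⌋ - ⌊4899/55⌋ = 979 + 445 - 89 = 1335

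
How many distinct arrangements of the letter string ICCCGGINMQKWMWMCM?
17! / (2! × 1! × 4! × 4! × 2! × 1! × 1! × 2!) = 77189112000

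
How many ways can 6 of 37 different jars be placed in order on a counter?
P(37,6) = 37!/(37-6)! = 1673844480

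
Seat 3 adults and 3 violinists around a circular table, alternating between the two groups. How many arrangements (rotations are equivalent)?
Fix one of the adults: (3-1)! ways for the remaining adults, × 3! ways for the violinists = 2 × 6 = 12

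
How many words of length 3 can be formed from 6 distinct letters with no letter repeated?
P(6,3) = 6!/(6-3)! = 120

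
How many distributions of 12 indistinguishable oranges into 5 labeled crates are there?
C(12+5-1, 5-1) = C(16, 4) = 1820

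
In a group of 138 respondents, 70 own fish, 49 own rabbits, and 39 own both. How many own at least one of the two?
|A∪B| = |A| + |B| - |A∩B| = 70 + 49 - 39 = 80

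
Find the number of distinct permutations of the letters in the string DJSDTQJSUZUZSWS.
15! / (2! × 2! × 1! × 2! × 1! × 2! × 4! × 1!) = 3405402000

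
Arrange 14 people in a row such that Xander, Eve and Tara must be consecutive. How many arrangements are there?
Treat the 3 as one block: (14-3+1)! × 3! = 479001600 × 6 = 2874009600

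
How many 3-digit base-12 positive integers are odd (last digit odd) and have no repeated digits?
Last∈{1,3,5,7,9,11}. Last=0: 0. Last nonzero: 6×10×P(10,1) = 600. Total = 600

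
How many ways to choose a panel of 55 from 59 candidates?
C(59,55) = 59!/(55!×4!) = 455126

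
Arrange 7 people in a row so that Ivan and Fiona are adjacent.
Treat as block: (7-1)! × 2! = 720 × 2 = 1440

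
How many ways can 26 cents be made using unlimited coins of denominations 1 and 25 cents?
Coefficient of x^26 in 1/(1-x^1) · 1/(1-x^25). Use j coins of 25 for j = 0..⌊26/25⌋ = 1, the rest in 1s: 1 + 1 = 2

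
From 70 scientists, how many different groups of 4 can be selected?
C(70,4) = 70!/(4!×66!) = 916895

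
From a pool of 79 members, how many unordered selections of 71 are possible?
C(79,71) = 79!/(71!×8!) = 26088783435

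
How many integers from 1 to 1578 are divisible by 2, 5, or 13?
⌊1578/2⌋+⌊1578/5⌋+⌊1578/13⌋ - ⌊1578/10⌋-⌊1578/26⌋-⌊1578/65⌋ + ⌊1578/130⌋ = 789+315+121 - 157-60-24 + 12 = 996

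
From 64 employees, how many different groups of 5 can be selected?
C(64,5) = 64!/(5!×59!) = 7624512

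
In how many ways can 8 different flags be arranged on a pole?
8! = 40320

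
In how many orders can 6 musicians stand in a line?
6! = 720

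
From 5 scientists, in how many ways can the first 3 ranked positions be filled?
P(5,3) = 5!/(5-3)! = 60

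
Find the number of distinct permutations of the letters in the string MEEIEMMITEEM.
12! / (5! × 1! × 2! × 4!) = 83160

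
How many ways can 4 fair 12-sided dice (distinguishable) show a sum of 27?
Coefficient of x^27 in (x + x² + ... + x^12)^4. By inclusion-exclusion on dice exceeding 12: Σ_j (-1)^j C(4,j)·C(27-1-12j, 3) = C(4,0)·C(26,3) - C(4,1)·C(14,3) = 1·2600 - 4·364 = 1144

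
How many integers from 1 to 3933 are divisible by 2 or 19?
⌊3933/2⌋ + ⌊3933/19⌋ - ⌊3933/38⌋ = 1966 + 207 - 103 = 2070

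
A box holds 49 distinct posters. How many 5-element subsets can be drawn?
C(49,5) = 49!/(5!×44!) = 1906884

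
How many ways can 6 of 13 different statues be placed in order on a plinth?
P(13,6) = 13!/(13-6)! = 1235520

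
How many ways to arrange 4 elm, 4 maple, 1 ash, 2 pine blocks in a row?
11! / (4! × 4! × 1! × 2!) = 34650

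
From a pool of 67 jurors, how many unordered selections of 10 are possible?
C(67,10) = 67!/(10!×57!) = 247994680648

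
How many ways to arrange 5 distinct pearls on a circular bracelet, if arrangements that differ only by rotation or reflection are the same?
(5-1)!/2 = 24/2 = 12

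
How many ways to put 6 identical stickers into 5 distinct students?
C(6+5-1, 5-1) = C(10, 4) = 210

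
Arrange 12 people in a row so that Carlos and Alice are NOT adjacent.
Total - adjacent = 12! - (12-1)!×2 = 479001600 - 79833600 = 399168000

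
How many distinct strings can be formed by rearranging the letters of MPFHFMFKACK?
11! / (2! × 1! × 1! × 2! × 1! × 1! × 3!) = 1663200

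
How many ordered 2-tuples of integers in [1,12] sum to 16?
Coefficient of x^16 in (x + x² + ... + x^12)^2. By inclusion-exclusion on dice exceeding 12: Σ_j (-1)^j C(2,j)·C(16-1-12j, 1) = C(2,0)·C(15,1) - C(2,1)·C(3,1) = 1·15 - 2·3 = 9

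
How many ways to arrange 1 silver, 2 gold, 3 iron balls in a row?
6! / (1! × 2! × 3!) = 60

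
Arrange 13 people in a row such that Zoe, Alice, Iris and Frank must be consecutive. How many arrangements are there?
Treat the 4 as one block: (13-4+1)! × 4! = 3628800 × 24 = 87091200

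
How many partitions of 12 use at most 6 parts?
By conjugation, equals partitions of 12 into parts ≤ 6. Let r_j(i) = number of partitions of i into parts ≤ j, for i = 0..12. r_1(i) = 1 for all i; r_j(i) = r_{j-1}(i) + r_j(i-j). Rows j = 2..6: ≤2: 1 1 2 2 3 3 4 4 5 5 6 6 7; ≤3: 1 1 2 3 4 5 7 8 10 12 14 16 19; ≤4: 1 1 2 3 5 6 9 11 15 18 23 27 34; ≤5: 1 1 2 3 5 7 10 13 18 23 30 37 47; ≤6: 1 1 2 3 5 7 11 14 20 26 35 44 58. r_6(12) = 58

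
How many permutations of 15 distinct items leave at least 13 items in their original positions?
Exactly j fixed points: C(15,j)·!(15-j); sum over j ≥ 13 (derangement numbers via !m = (m-1)·(!(m-1) + !(m-2)): !0..!2 = 1, 0, 1). Σ_{j=13}^{15} C(15,j)·!(15-j) = C(15,13)·!2 + C(15,14)·!1 + C(15,15)·!0 = 105·1 + 15·0 + 1·1 = 106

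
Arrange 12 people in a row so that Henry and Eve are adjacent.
Treat as block: (12-1)! × 2! = 39916800 × 2 = 79833600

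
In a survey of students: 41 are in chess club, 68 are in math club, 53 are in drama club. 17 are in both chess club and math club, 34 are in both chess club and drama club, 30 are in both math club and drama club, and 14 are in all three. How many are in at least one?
|A∪B∪C| = 41+68+53-17-34-30+14 = 95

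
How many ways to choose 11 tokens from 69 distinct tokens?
C(69,11) = 69!/(11!×58!) = 1823810410032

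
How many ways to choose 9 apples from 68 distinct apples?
C(68,9) = 68!/(9!×59!) = 49280065120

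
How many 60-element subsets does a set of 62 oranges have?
C(62,60) = 62!/(60!×2!) = 1891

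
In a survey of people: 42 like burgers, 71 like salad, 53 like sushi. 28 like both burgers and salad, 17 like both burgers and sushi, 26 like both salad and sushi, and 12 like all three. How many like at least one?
|A∪B∪C| = 42+71+53-28-17-26+12 = 107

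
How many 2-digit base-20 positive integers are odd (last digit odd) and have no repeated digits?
Last∈{1,3,5,7,9,11,13,15,17,19}. Last=0: 0. Last nonzero: 10×18×P(18,0) = 180. Total = 180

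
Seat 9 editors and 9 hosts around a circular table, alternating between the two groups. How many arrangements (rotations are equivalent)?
Fix one of the editors: (9-1)! ways for the remaining editors, × 9! ways for the hosts = 40320 × 362880 = 14631321600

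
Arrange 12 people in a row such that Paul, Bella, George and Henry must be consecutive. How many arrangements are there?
Treat the 4 as one block: (12-4+1)! × 4! = 362880 × 24 = 8709120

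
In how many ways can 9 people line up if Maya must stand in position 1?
Fix one position: (9-1)! = 40320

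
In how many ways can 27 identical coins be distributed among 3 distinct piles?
C(27+3-1, 3-1) = C(29, 2) = 406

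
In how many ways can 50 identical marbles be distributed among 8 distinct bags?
C(50+8-1, 8-1) = C(57, 7) = 264385836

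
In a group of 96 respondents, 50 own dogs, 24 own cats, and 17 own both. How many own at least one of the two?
|A∪B| = |A| + |B| - |A∩B| = 50 + 24 - 17 = 57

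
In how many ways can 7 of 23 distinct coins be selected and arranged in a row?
P(23,7) = 23!/(23-7)! = 1235591280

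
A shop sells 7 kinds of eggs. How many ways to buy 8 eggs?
C(8+7-1, 7-1) = C(14, 6) = 3003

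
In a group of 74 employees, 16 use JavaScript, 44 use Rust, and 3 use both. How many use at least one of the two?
|A∪B| = |A| + |B| - |A∩B| = 16 + 44 - 3 = 57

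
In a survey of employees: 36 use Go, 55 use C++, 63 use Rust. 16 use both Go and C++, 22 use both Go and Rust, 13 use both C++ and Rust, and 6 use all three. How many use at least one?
|A∪B∪C| = 36+55+63-16-22-13+6 = 109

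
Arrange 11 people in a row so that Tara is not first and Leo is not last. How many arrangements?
By inclusion-exclusion: 11! - 2×(11-1)! + (11-2)! = 39916800 - 7257600 + 362880 = 33022080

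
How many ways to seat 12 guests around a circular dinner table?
Circular: fix one position, arrange the rest. (12-1)! = 39916800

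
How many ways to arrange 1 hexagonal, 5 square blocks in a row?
6! / (1! × 5!) = 6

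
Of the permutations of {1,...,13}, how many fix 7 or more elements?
Exactly j fixed points: C(13,j)·!(13-j); sum over j ≥ 7 (derangement numbers via !m = (m-1)·(!(m-1) + !(m-2)): !0..!6 = 1, 0, 1, 2, 9, 44, 265). Σ_{j=7}^{13} C(13,j)·!(13-j) = C(13,7)·!6 + C(13,8)·!5 + C(13,9)·!4 + C(13,10)·!3 + C(13,11)·!2 + C(13,12)·!1 + C(13,13)·!0 = 1716·265 + 1287·44 + 715·9 + 286·2 + 78·1 + 13·0 + 1·1 = 518454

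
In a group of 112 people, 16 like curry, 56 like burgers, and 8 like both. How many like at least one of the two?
|A∪B| = |A| + |B| - |A∩B| = 16 + 56 - 8 = 64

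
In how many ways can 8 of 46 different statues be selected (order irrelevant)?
C(46,8) = 46!/(8!×38!) = 260932815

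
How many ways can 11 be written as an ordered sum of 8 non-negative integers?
C(11+8-1, 8-1) = C(18, 7) = 31824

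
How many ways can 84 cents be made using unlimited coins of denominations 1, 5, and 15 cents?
Coefficient of x^84 in 1/(1-x^1) · 1/(1-x^5) · 1/(1-x^15). Case on j = number of 15-cent coins (j = 0..5); remainder r = 84 - 15j is made from {1,5} in ⌊r/5⌋+1 ways. r = 84, 69, 54, 39, 24, 9 → 17 + 14 + 11 + 8 + 5 + 2 = 57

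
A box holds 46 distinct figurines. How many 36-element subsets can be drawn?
C(46,36) = 46!/(36!×10!) = 4076350421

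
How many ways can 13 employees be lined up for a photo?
13! = 6227020800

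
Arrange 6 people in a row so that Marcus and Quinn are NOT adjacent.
Total - adjacent = 6! - (6-1)!×2 = 720 - 240 = 480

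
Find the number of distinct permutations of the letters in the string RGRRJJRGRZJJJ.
13! / (5! × 5! × 2! × 1!) = 216216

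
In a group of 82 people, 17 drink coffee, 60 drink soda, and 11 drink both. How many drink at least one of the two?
|A∪B| = |A| + |B| - |A∩B| = 17 + 60 - 11 = 66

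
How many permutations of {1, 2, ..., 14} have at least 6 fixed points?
Exactly j fixed points: C(14,j)·!(14-j); sum over j ≥ 6 (derangement numbers via !m = (m-1)·(!(m-1) + !(m-2)): !0..!8 = 1, 0, 1, 2, 9, 44, 265, 1854, 14833). Σ_{j=6}^{14} C(14,j)·!(14-j) = C(14,6)·!8 + C(14,7)·!7 + C(14,8)·!6 + C(14,9)·!5 + C(14,10)·!4 + C(14,11)·!3 + C(14,12)·!2 + C(14,13)·!1 + C(14,14)·!0 = 3003·14833 + 3432·1854 + 3003·265 + 2002·44 + 1001·9 + 364·2 + 91·1 + 14·0 + 1·1 = 51800139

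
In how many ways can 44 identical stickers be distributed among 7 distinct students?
C(44+7-1, 7-1) = C(50, 6) = 15890700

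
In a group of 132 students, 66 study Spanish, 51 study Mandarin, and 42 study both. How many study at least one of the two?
|A∪B| = |A| + |B| - |A∩B| = 66 + 51 - 42 = 75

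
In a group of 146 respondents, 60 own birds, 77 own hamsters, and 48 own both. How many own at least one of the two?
|A∪B| = |A| + |B| - |A∩B| = 60 + 77 - 48 = 89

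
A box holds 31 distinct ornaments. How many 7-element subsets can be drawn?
C(31,7) = 31!/(7!×24!) = 2629575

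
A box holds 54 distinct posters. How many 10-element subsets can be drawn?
C(54,10) = 54!/(10!×44!) = 23930713170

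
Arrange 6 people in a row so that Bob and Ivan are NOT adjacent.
Total - adjacent = 6! - (6-1)!×2 = 720 - 240 = 480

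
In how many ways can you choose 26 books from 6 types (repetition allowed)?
C(26+6-1, 6-1) = C(31, 5) = 169911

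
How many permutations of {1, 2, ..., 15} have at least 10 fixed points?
Exactly j fixed points: C(15,j)·!(15-j); sum over j ≥ 10 (derangement numbers via !m = (m-1)·(!(m-1) + !(m-2)): !0..!5 = 1, 0, 1, 2, 9, 44). Σ_{j=10}^{15} C(15,j)·!(15-j) = C(15,10)·!5 + C(15,11)·!4 + C(15,12)·!3 + C(15,13)·!2 + C(15,14)·!1 + C(15,15)·!0 = 3003·44 + 1365·9 + 455·2 + 105·1 + 15·0 + 1·1 = 145433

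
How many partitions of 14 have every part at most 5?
Let r_j(i) = number of partitions of i into parts ≤ j, for i = 0..14. r_1(i) = 1 for all i; r_j(i) = r_{j-1}(i) + r_j(i-j). Rows j = 2..5: ≤2: 1 1 2 2 3 3 4 4 5 5 6 6 7 7 8; ≤3: 1 1 2 3 4 5 7 8 10 12 14 16 19 21 24; ≤4: 1 1 2 3 5 6 9 11 15 18 23 27 34 39 47; ≤5: 1 1 2 3 5 7 10 13 18 23 30 37 47 57 70. r_5(14) = 70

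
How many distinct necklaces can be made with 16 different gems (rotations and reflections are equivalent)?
(16-1)!/2 = 1307674368000/2 = 653837184000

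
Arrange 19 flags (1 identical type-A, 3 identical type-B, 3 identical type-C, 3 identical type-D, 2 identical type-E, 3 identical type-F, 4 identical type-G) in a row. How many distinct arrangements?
19! / (1! × 3! × 3! × 3! × 2! × 3! × 4!) = 1955457504000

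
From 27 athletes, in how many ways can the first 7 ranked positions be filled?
P(27,7) = 27!/(27-7)! = 4475671200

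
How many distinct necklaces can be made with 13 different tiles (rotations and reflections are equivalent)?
(13-1)!/2 = 479001600/2 = 239500800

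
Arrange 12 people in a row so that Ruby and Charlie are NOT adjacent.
Total - adjacent = 12! - (12-1)!×2 = 479001600 - 79833600 = 399168000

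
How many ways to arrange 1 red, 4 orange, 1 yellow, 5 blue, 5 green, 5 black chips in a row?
21! / (1! × 4! × 1! × 5! × 5! × 5!) = 1231938227520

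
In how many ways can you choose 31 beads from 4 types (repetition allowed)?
C(31+4-1, 4-1) = C(34, 3) = 5984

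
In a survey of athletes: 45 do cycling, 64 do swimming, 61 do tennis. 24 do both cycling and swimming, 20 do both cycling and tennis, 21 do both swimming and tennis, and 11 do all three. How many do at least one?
|A∪B∪C| = 45+64+61-24-20-21+11 = 116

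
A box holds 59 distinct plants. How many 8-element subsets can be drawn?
C(59,8) = 59!/(8!×51!) = 2217471399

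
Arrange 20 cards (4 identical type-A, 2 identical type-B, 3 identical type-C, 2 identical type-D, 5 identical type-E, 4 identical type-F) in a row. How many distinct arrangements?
20! / (4! × 2! × 3! × 2! × 5! × 4!) = 1466593128000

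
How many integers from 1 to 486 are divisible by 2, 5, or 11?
⌊486/2⌋+⌊486/5⌋+⌊486/11⌋ - ⌊486/10⌋-⌊486/22⌋-⌊486/55⌋ + ⌊486/110⌋ = 243+97+44 - 48-22-8 + 4 = 310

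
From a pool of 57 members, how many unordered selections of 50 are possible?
C(57,50) = 57!/(50!×7!) = 264385836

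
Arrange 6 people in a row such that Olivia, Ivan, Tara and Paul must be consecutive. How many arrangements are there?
Treat the 4 as one block: (6-4+1)! × 4! = 6 × 24 = 144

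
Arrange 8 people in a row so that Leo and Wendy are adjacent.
Treat as block: (8-1)! × 2! = 5040 × 2 = 10080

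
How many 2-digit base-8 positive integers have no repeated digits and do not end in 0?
Last digit: 7 nonzero choices. First digit: 6 (nonzero, ≠last). Middle 0: P(6,0) = 1. Total = 42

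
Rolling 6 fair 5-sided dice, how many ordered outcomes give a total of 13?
Coefficient of x^13 in (x + x² + ... + x^5)^6. By inclusion-exclusion on dice exceeding 5: Σ_j (-1)^j C(6,j)·C(13-1-5j, 5) = C(6,0)·C(12,5) - C(6,1)·C(7,5) = 1·792 - 6·21 = 666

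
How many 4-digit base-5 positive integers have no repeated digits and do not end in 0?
Last digit: 4 nonzero choices. First digit: 3 (nonzero, ≠last). Middle 2: P(3,2) = 6. Total = 72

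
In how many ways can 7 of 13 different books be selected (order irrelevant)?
C(13,7) = 13!/(7!×6!) = 1716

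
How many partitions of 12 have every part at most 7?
Let r_j(i) = number of partitions of i into parts ≤ j, for i = 0..12. r_1(i) = 1 for all i; r_j(i) = r_{j-1}(i) + r_j(i-j). Rows j = 2..7: ≤2: 1 1 2 2 3 3 4 4 5 5 6 6 7; ≤3: 1 1 2 3 4 5 7 8 10 12 14 16 19; ≤4: 1 1 2 3 5 6 9 11 15 18 23 27 34; ≤5: 1 1 2 3 5 7 10 13 18 23 30 37 47; ≤6: 1 1 2 3 5 7 11 14 20 26 35 44 58; ≤7: 1 1 2 3 5 7 11 15 21 28 38 49 65. r_7(12) = 65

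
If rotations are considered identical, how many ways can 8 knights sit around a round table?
Circular: fix one position, arrange the rest. (8-1)! = 5040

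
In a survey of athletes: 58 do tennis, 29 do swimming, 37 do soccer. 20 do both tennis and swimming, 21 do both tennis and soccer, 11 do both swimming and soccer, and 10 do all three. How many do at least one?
|A∪B∪C| = 58+29+37-20-21-11+10 = 82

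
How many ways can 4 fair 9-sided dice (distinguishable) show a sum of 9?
Coefficient of x^9 in (x + x² + ... + x^9)^4. By inclusion-exclusion on dice exceeding 9: Σ_j (-1)^j C(4,j)·C(9-1-9j, 3) = C(4,0)·C(8,3) = 1·56 = 56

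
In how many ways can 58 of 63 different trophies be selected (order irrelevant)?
C(63,58) = 63!/(58!×5!) = 7028847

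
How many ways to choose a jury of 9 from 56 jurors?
C(56,9) = 56!/(9!×47!) = 7575968400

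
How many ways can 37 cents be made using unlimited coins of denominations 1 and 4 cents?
Coefficient of x^37 in 1/(1-x^1) · 1/(1-x^4). Use j coins of 4 for j = 0..⌊37/4⌋ = 9, the rest in 1s: 9 + 1 = 10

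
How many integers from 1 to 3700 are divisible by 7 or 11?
⌊3700/7⌋ + ⌊3700/11⌋ - ⌊3700/77⌋ = 528 + 336 - 48 = 816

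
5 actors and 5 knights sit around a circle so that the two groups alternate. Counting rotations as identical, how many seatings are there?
Fix one of the actors: (5-1)! ways for the remaining actors, × 5! ways for the knights = 24 × 120 = 2880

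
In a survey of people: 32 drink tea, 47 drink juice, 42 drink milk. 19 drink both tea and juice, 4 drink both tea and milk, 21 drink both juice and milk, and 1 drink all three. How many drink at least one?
|A∪B∪C| = 32+47+42-19-4-21+1 = 78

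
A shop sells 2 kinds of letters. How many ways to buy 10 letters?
C(10+2-1, 2-1) = C(11, 1) = 11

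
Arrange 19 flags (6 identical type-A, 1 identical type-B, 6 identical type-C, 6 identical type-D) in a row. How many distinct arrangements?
19! / (6! × 1! × 6! × 6!) = 325909584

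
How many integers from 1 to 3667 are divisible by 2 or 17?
⌊3667/2⌋ + ⌊3667/17⌋ - ⌊3667/34⌋ = 1833 + 215 - 107 = 1941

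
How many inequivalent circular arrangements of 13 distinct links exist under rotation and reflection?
(13-1)!/2 = 479001600/2 = 239500800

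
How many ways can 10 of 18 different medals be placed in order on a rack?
P(18,10) = 18!/(18-10)! = 158789030400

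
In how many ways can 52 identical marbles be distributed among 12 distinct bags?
C(52+12-1, 12-1) = C(63, 11) = 615790256823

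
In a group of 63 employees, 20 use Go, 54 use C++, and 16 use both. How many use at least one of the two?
|A∪B| = |A| + |B| - |A∩B| = 20 + 54 - 16 = 58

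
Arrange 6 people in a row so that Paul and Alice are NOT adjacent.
Total - adjacent = 6! - (6-1)!×2 = 720 - 240 = 480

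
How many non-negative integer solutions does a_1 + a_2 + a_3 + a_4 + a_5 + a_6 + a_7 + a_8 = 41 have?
C(41+8-1, 8-1) = C(48, 7) = 73629072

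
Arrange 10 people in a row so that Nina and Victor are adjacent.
Treat as block: (10-1)! × 2! = 362880 × 2 = 725760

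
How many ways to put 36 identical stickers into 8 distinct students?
C(36+8-1, 8-1) = C(43, 7) = 32224114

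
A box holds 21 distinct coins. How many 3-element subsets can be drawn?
C(21,3) = 21!/(3!×18!) = 1330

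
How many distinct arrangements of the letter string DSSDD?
5! / (3! × 2!) = 10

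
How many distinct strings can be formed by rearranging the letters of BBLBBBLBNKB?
11! / (2! × 1! × 7! × 1!) = 3960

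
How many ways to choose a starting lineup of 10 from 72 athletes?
C(72,10) = 72!/(10!×62!) = 536211932256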